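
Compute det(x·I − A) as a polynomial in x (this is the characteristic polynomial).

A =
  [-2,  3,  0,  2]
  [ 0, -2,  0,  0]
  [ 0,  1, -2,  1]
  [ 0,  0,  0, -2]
x^4 + 8*x^3 + 24*x^2 + 32*x + 16

Expanding det(x·I − A) (e.g. by cofactor expansion or by noting that A is similar to its Jordan form J, which has the same characteristic polynomial as A) gives
  χ_A(x) = x^4 + 8*x^3 + 24*x^2 + 32*x + 16
which factors as (x + 2)^4. The eigenvalues (with algebraic multiplicities) are λ = -2 with multiplicity 4.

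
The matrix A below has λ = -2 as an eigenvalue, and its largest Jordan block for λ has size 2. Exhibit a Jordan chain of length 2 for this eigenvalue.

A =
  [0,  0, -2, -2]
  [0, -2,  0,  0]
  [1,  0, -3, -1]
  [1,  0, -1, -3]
A Jordan chain for λ = -2 of length 2:
v_1 = (2, 0, 1, 1)ᵀ
v_2 = (1, 0, 0, 0)ᵀ

Let N = A − (-2)·I. We want v_2 with N^2 v_2 = 0 but N^1 v_2 ≠ 0; then v_{j-1} := N · v_j for j = 2, …, 2.

Pick v_2 = (1, 0, 0, 0)ᵀ.
Then v_1 = N · v_2 = (2, 0, 1, 1)ᵀ.

Sanity check: (A − (-2)·I) v_1 = (0, 0, 0, 0)ᵀ = 0. ✓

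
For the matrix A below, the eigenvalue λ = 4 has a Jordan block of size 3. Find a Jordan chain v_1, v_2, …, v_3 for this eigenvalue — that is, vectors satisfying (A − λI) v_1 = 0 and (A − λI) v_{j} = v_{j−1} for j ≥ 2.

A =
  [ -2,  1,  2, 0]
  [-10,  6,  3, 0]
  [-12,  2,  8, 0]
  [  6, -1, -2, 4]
A Jordan chain for λ = 4 of length 3:
v_1 = (2, 4, 4, -2)ᵀ
v_2 = (-6, -10, -12, 6)ᵀ
v_3 = (1, 0, 0, 0)ᵀ

Let N = A − (4)·I. We want v_3 with N^3 v_3 = 0 but N^2 v_3 ≠ 0; then v_{j-1} := N · v_j for j = 3, …, 2.

Pick v_3 = (1, 0, 0, 0)ᵀ.
Then v_2 = N · v_3 = (-6, -10, -12, 6)ᵀ.
Then v_1 = N · v_2 = (2, 4, 4, -2)ᵀ.

Sanity check: (A − (4)·I) v_1 = (0, 0, 0, 0)ᵀ = 0. ✓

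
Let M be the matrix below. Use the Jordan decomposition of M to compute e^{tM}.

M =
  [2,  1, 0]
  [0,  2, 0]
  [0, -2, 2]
e^{tM} =
  [exp(2*t), t*exp(2*t), 0]
  [0, exp(2*t), 0]
  [0, -2*t*exp(2*t), exp(2*t)]

Strategy: write M = P · J · P⁻¹ where J is a Jordan canonical form, so e^{tM} = P · e^{tJ} · P⁻¹, and e^{tJ} can be computed block-by-block.

M has Jordan form
J =
  [2, 1, 0]
  [0, 2, 0]
  [0, 0, 2]
(up to reordering of blocks).

Per-block formulas:
  For a 2×2 Jordan block J_2(2): exp(t · J_2(2)) = e^(2t)·(I + t·N), where N is the 2×2 nilpotent shift.
  For a 1×1 block at λ = 2: exp(t · [2]) = [e^(2t)].

After assembling e^{tJ} and conjugating by P, we get:

e^{tM} =
  [exp(2*t), t*exp(2*t), 0]
  [0, exp(2*t), 0]
  [0, -2*t*exp(2*t), exp(2*t)]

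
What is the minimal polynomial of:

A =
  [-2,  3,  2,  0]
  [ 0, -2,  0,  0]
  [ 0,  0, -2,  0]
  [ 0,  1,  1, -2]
x^2 + 4*x + 4

The characteristic polynomial is χ_A(x) = (x + 2)^4, so the eigenvalues are known. The minimal polynomial is
  m_A(x) = Π_λ (x − λ)^{k_λ}
where k_λ is the size of the *largest* Jordan block for λ (equivalently, the smallest k with (A − λI)^k v = 0 for every generalised eigenvector v of λ).

  λ = -2: largest Jordan block has size 2, contributing (x + 2)^2

So m_A(x) = (x + 2)^2 = x^2 + 4*x + 4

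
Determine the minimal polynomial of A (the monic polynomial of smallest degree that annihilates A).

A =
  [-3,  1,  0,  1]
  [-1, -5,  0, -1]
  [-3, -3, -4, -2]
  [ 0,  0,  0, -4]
x^2 + 8*x + 16

The characteristic polynomial is χ_A(x) = (x + 4)^4, so the eigenvalues are known. The minimal polynomial is
  m_A(x) = Π_λ (x − λ)^{k_λ}
where k_λ is the size of the *largest* Jordan block for λ (equivalently, the smallest k with (A − λI)^k v = 0 for every generalised eigenvector v of λ).

  λ = -4: largest Jordan block has size 2, contributing (x + 4)^2

So m_A(x) = (x + 4)^2 = x^2 + 8*x + 16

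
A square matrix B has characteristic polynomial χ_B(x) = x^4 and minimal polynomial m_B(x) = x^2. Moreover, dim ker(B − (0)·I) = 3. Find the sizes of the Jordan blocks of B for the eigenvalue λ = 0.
Block sizes for λ = 0: [2, 1, 1]

Step 1 — from the characteristic polynomial, algebraic multiplicity of λ = 0 is 4. From dim ker(B − (0)·I) = 3, there are exactly 3 Jordan blocks for λ = 0.
Step 2 — from the minimal polynomial, the factor (x − 0)^2 tells us the largest block for λ = 0 has size 2.
Step 3 — with total size 4, 3 blocks, and largest block 2, the block sizes (in nonincreasing order) are [2, 1, 1].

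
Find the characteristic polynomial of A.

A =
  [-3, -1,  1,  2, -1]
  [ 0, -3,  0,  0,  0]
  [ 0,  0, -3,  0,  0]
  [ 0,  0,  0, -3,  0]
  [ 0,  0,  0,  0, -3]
x^5 + 15*x^4 + 90*x^3 + 270*x^2 + 405*x + 243

Expanding det(x·I − A) (e.g. by cofactor expansion or by noting that A is similar to its Jordan form J, which has the same characteristic polynomial as A) gives
  χ_A(x) = x^5 + 15*x^4 + 90*x^3 + 270*x^2 + 405*x + 243
which factors as (x + 3)^5. The eigenvalues (with algebraic multiplicities) are λ = -3 with multiplicity 5.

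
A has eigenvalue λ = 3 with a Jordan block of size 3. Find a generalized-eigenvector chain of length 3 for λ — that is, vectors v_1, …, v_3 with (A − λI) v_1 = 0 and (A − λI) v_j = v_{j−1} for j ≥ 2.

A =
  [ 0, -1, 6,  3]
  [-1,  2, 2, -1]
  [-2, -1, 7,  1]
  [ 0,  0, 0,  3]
A Jordan chain for λ = 3 of length 3:
v_1 = (-2, 0, -1, 0)ᵀ
v_2 = (-3, -1, -2, 0)ᵀ
v_3 = (1, 0, 0, 0)ᵀ

Let N = A − (3)·I. We want v_3 with N^3 v_3 = 0 but N^2 v_3 ≠ 0; then v_{j-1} := N · v_j for j = 3, …, 2.

Pick v_3 = (1, 0, 0, 0)ᵀ.
Then v_2 = N · v_3 = (-3, -1, -2, 0)ᵀ.
Then v_1 = N · v_2 = (-2, 0, -1, 0)ᵀ.

Sanity check: (A − (3)·I) v_1 = (0, 0, 0, 0)ᵀ = 0. ✓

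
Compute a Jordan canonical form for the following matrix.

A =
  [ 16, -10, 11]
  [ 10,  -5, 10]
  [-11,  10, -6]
J_1(-5) ⊕ J_2(5)

The characteristic polynomial is
  det(x·I − A) = x^3 - 5*x^2 - 25*x + 125 = (x - 5)^2*(x + 5)

Eigenvalues and multiplicities (the geometric multiplicity of λ is n − rank(A − λI), which equals the number of Jordan blocks for λ):
  λ = -5: algebraic multiplicity = 1, geometric multiplicity = 1
  λ = 5: algebraic multiplicity = 2, geometric multiplicity = 1

Determining the block sizes for each eigenvalue:
  λ = -5: one block (gm = 1), so the single block has size am = 1 → block sizes [1]
  λ = 5: one block (gm = 1), so the single block has size am = 2 → block sizes [2]

Assembling the blocks gives a Jordan form
J =
  [-5, 0, 0]
  [ 0, 5, 1]
  [ 0, 0, 5]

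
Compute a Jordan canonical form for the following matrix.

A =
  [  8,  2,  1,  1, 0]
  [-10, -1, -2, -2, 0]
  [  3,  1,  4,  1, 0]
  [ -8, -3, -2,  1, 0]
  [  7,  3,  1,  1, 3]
J_2(3) ⊕ J_2(3) ⊕ J_1(3)

The characteristic polynomial is
  det(x·I − A) = x^5 - 15*x^4 + 90*x^3 - 270*x^2 + 405*x - 243 = (x - 3)^5

Eigenvalues and multiplicities (the geometric multiplicity of λ is n − rank(A − λI), which equals the number of Jordan blocks for λ):
  λ = 3: algebraic multiplicity = 5, geometric multiplicity = 3

Determining the block sizes for each eigenvalue:
  λ = 3: with am = 5 and gm = 3, the partition is not yet determined (e.g. several partitions of 5 into 3 parts exist). Let N = A − (3)·I. Computing rank(N^1) = 2, rank(N^2) = 0; the number of blocks of size ≥ j is rank(N^{j−1}) − rank(N^j), giving [3, 2]. So we have 2 block(s) of size 2, 1 block(s) of size 1 → block sizes [2, 2, 1]

Assembling the blocks gives a Jordan form
J =
  [3, 1, 0, 0, 0]
  [0, 3, 0, 0, 0]
  [0, 0, 3, 1, 0]
  [0, 0, 0, 3, 0]
  [0, 0, 0, 0, 3]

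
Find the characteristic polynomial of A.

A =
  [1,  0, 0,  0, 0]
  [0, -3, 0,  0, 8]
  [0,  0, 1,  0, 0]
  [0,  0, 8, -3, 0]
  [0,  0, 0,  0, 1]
x^5 + 3*x^4 - 6*x^3 - 10*x^2 + 21*x - 9

Expanding det(x·I − A) (e.g. by cofactor expansion or by noting that A is similar to its Jordan form J, which has the same characteristic polynomial as A) gives
  χ_A(x) = x^5 + 3*x^4 - 6*x^3 - 10*x^2 + 21*x - 9
which factors as (x - 1)^3*(x + 3)^2. The eigenvalues (with algebraic multiplicities) are λ = -3 with multiplicity 2, λ = 1 with multiplicity 3.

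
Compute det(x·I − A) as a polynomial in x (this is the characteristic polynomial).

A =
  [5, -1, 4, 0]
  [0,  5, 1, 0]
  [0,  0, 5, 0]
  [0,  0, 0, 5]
x^4 - 20*x^3 + 150*x^2 - 500*x + 625

Expanding det(x·I − A) (e.g. by cofactor expansion or by noting that A is similar to its Jordan form J, which has the same characteristic polynomial as A) gives
  χ_A(x) = x^4 - 20*x^3 + 150*x^2 - 500*x + 625
which factors as (x - 5)^4. The eigenvalues (with algebraic multiplicities) are λ = 5 with multiplicity 4.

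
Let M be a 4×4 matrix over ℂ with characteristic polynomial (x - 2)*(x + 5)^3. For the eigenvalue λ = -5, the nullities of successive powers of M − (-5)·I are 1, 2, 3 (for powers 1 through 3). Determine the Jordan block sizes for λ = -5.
Block sizes for λ = -5: [3]

From the dimensions of kernels of powers, the number of Jordan blocks of size at least j is d_j − d_{j−1} where d_j = dim ker(N^j) (with d_0 = 0). Computing the differences gives [1, 1, 1].
The number of blocks of size exactly k is (#blocks of size ≥ k) − (#blocks of size ≥ k + 1), so the partition is: 1 block(s) of size 3.
In nonincreasing order the block sizes are [3].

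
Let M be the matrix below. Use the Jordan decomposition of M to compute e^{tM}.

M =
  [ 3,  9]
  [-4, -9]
e^{tM} =
  [6*t*exp(-3*t) + exp(-3*t), 9*t*exp(-3*t)]
  [-4*t*exp(-3*t), -6*t*exp(-3*t) + exp(-3*t)]

Strategy: write M = P · J · P⁻¹ where J is a Jordan canonical form, so e^{tM} = P · e^{tJ} · P⁻¹, and e^{tJ} can be computed block-by-block.

M has Jordan form
J =
  [-3,  1]
  [ 0, -3]
(up to reordering of blocks).

Per-block formulas:
  For a 2×2 Jordan block J_2(-3): exp(t · J_2(-3)) = e^(-3t)·(I + t·N), where N is the 2×2 nilpotent shift.

After assembling e^{tJ} and conjugating by P, we get:

e^{tM} =
  [6*t*exp(-3*t) + exp(-3*t), 9*t*exp(-3*t)]
  [-4*t*exp(-3*t), -6*t*exp(-3*t) + exp(-3*t)]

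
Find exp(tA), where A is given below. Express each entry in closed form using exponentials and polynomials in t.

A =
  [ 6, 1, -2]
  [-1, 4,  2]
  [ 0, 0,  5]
e^{tA} =
  [t*exp(5*t) + exp(5*t), t*exp(5*t), -2*t*exp(5*t)]
  [-t*exp(5*t), -t*exp(5*t) + exp(5*t), 2*t*exp(5*t)]
  [0, 0, exp(5*t)]

Strategy: write A = P · J · P⁻¹ where J is a Jordan canonical form, so e^{tA} = P · e^{tJ} · P⁻¹, and e^{tJ} can be computed block-by-block.

A has Jordan form
J =
  [5, 1, 0]
  [0, 5, 0]
  [0, 0, 5]
(up to reordering of blocks).

Per-block formulas:
  For a 1×1 block at λ = 5: exp(t · [5]) = [e^(5t)].
  For a 2×2 Jordan block J_2(5): exp(t · J_2(5)) = e^(5t)·(I + t·N), where N is the 2×2 nilpotent shift.

After assembling e^{tJ} and conjugating by P, we get:

e^{tA} =
  [t*exp(5*t) + exp(5*t), t*exp(5*t), -2*t*exp(5*t)]
  [-t*exp(5*t), -t*exp(5*t) + exp(5*t), 2*t*exp(5*t)]
  [0, 0, exp(5*t)]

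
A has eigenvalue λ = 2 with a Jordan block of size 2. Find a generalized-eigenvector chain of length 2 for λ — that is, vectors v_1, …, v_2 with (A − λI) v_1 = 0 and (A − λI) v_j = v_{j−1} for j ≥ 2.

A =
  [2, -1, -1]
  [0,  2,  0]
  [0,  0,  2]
A Jordan chain for λ = 2 of length 2:
v_1 = (-1, 0, 0)ᵀ
v_2 = (0, 1, 0)ᵀ

Let N = A − (2)·I. We want v_2 with N^2 v_2 = 0 but N^1 v_2 ≠ 0; then v_{j-1} := N · v_j for j = 2, …, 2.

Pick v_2 = (0, 1, 0)ᵀ.
Then v_1 = N · v_2 = (-1, 0, 0)ᵀ.

Sanity check: (A − (2)·I) v_1 = (0, 0, 0)ᵀ = 0. ✓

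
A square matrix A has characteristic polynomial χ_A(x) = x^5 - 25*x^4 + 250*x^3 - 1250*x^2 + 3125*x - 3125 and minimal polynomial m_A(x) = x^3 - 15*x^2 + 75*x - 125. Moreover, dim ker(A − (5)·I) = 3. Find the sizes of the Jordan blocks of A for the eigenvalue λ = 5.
Block sizes for λ = 5: [3, 1, 1]

Step 1 — from the characteristic polynomial, algebraic multiplicity of λ = 5 is 5. From dim ker(A − (5)·I) = 3, there are exactly 3 Jordan blocks for λ = 5.
Step 2 — from the minimal polynomial, the factor (x − 5)^3 tells us the largest block for λ = 5 has size 3.
Step 3 — with total size 5, 3 blocks, and largest block 3, the block sizes (in nonincreasing order) are [3, 1, 1].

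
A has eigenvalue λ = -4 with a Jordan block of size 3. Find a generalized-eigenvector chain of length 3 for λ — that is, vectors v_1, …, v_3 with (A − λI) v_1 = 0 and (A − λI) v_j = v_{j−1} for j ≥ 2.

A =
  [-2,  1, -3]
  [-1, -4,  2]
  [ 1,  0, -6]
A Jordan chain for λ = -4 of length 3:
v_1 = (2, -1, 1)ᵀ
v_2 = (1, 0, 0)ᵀ
v_3 = (0, 1, 0)ᵀ

Let N = A − (-4)·I. We want v_3 with N^3 v_3 = 0 but N^2 v_3 ≠ 0; then v_{j-1} := N · v_j for j = 3, …, 2.

Pick v_3 = (0, 1, 0)ᵀ.
Then v_2 = N · v_3 = (1, 0, 0)ᵀ.
Then v_1 = N · v_2 = (2, -1, 1)ᵀ.

Sanity check: (A − (-4)·I) v_1 = (0, 0, 0)ᵀ = 0. ✓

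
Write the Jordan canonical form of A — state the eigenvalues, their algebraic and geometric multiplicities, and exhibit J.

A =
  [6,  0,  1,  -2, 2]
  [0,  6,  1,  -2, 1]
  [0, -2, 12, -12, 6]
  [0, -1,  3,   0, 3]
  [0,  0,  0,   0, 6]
J_3(6) ⊕ J_2(6)

The characteristic polynomial is
  det(x·I − A) = x^5 - 30*x^4 + 360*x^3 - 2160*x^2 + 6480*x - 7776 = (x - 6)^5

Eigenvalues and multiplicities (the geometric multiplicity of λ is n − rank(A − λI), which equals the number of Jordan blocks for λ):
  λ = 6: algebraic multiplicity = 5, geometric multiplicity = 2

Determining the block sizes for each eigenvalue:
  λ = 6: with am = 5 and gm = 2, the partition is not yet determined (e.g. several partitions of 5 into 2 parts exist). Let N = A − (6)·I. Computing rank(N^1) = 3, rank(N^2) = 1, rank(N^3) = 0; the number of blocks of size ≥ j is rank(N^{j−1}) − rank(N^j), giving [2, 2, 1]. So we have 1 block(s) of size 3, 1 block(s) of size 2 → block sizes [3, 2]

Assembling the blocks gives a Jordan form
J =
  [6, 1, 0, 0, 0]
  [0, 6, 1, 0, 0]
  [0, 0, 6, 0, 0]
  [0, 0, 0, 6, 1]
  [0, 0, 0, 0, 6]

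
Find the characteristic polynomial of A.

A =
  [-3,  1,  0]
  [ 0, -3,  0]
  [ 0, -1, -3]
x^3 + 9*x^2 + 27*x + 27

Expanding det(x·I − A) (e.g. by cofactor expansion or by noting that A is similar to its Jordan form J, which has the same characteristic polynomial as A) gives
  χ_A(x) = x^3 + 9*x^2 + 27*x + 27
which factors as (x + 3)^3. The eigenvalues (with algebraic multiplicities) are λ = -3 with multiplicity 3.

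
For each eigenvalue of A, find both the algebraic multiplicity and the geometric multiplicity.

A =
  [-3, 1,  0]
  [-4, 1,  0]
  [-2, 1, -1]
λ = -1: alg = 3, geom = 2

Step 1 — factor the characteristic polynomial to read off the algebraic multiplicities:
  χ_A(x) = (x + 1)^3

Step 2 — compute geometric multiplicities via the rank-nullity identity g(λ) = n − rank(A − λI):
  rank(A − (-1)·I) = 1, so dim ker(A − (-1)·I) = n − 1 = 2

Summary:
  λ = -1: algebraic multiplicity = 3, geometric multiplicity = 2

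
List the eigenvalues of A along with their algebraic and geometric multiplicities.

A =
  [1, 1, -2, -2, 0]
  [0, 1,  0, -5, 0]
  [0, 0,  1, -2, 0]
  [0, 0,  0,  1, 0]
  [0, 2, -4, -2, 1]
λ = 1: alg = 5, geom = 3

Step 1 — factor the characteristic polynomial to read off the algebraic multiplicities:
  χ_A(x) = (x - 1)^5

Step 2 — compute geometric multiplicities via the rank-nullity identity g(λ) = n − rank(A − λI):
  rank(A − (1)·I) = 2, so dim ker(A − (1)·I) = n − 2 = 3

Summary:
  λ = 1: algebraic multiplicity = 5, geometric multiplicity = 3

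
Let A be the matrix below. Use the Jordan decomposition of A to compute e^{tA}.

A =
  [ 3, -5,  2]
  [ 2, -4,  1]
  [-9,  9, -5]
e^{tA} =
  [-3*t^2*exp(-2*t)/2 + 5*t*exp(-2*t) + exp(-2*t), 3*t^2*exp(-2*t)/2 - 5*t*exp(-2*t), -t^2*exp(-2*t)/2 + 2*t*exp(-2*t)]
  [-3*t^2*exp(-2*t)/2 + 2*t*exp(-2*t), 3*t^2*exp(-2*t)/2 - 2*t*exp(-2*t) + exp(-2*t), -t^2*exp(-2*t)/2 + t*exp(-2*t)]
  [-9*t*exp(-2*t), 9*t*exp(-2*t), -3*t*exp(-2*t) + exp(-2*t)]

Strategy: write A = P · J · P⁻¹ where J is a Jordan canonical form, so e^{tA} = P · e^{tJ} · P⁻¹, and e^{tJ} can be computed block-by-block.

A has Jordan form
J =
  [-2,  1,  0]
  [ 0, -2,  1]
  [ 0,  0, -2]
(up to reordering of blocks).

Per-block formulas:
  For a 3×3 Jordan block J_3(-2): exp(t · J_3(-2)) = e^(-2t)·(I + t·N + (t^2/2)·N^2), where N is the 3×3 nilpotent shift.

After assembling e^{tJ} and conjugating by P, we get:

e^{tA} =
  [-3*t^2*exp(-2*t)/2 + 5*t*exp(-2*t) + exp(-2*t), 3*t^2*exp(-2*t)/2 - 5*t*exp(-2*t), -t^2*exp(-2*t)/2 + 2*t*exp(-2*t)]
  [-3*t^2*exp(-2*t)/2 + 2*t*exp(-2*t), 3*t^2*exp(-2*t)/2 - 2*t*exp(-2*t) + exp(-2*t), -t^2*exp(-2*t)/2 + t*exp(-2*t)]
  [-9*t*exp(-2*t), 9*t*exp(-2*t), -3*t*exp(-2*t) + exp(-2*t)]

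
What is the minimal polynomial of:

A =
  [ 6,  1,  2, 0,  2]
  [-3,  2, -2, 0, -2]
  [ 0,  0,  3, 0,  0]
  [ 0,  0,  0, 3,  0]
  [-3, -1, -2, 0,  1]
x^2 - 6*x + 9

The characteristic polynomial is χ_A(x) = (x - 3)^5, so the eigenvalues are known. The minimal polynomial is
  m_A(x) = Π_λ (x − λ)^{k_λ}
where k_λ is the size of the *largest* Jordan block for λ (equivalently, the smallest k with (A − λI)^k v = 0 for every generalised eigenvector v of λ).

  λ = 3: largest Jordan block has size 2, contributing (x − 3)^2

So m_A(x) = (x - 3)^2 = x^2 - 6*x + 9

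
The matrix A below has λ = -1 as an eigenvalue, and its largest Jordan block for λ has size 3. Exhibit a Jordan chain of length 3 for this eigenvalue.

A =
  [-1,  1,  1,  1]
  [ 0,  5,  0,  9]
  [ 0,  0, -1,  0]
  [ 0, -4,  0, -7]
A Jordan chain for λ = -1 of length 3:
v_1 = (2, 0, 0, 0)ᵀ
v_2 = (1, 6, 0, -4)ᵀ
v_3 = (0, 1, 0, 0)ᵀ

Let N = A − (-1)·I. We want v_3 with N^3 v_3 = 0 but N^2 v_3 ≠ 0; then v_{j-1} := N · v_j for j = 3, …, 2.

Pick v_3 = (0, 1, 0, 0)ᵀ.
Then v_2 = N · v_3 = (1, 6, 0, -4)ᵀ.
Then v_1 = N · v_2 = (2, 0, 0, 0)ᵀ.

Sanity check: (A − (-1)·I) v_1 = (0, 0, 0, 0)ᵀ = 0. ✓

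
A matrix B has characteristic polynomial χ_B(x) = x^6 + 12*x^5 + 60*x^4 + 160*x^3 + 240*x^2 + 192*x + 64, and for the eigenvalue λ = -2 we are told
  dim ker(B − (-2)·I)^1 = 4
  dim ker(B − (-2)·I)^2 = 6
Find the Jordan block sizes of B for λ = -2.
Block sizes for λ = -2: [2, 2, 1, 1]

From the dimensions of kernels of powers, the number of Jordan blocks of size at least j is d_j − d_{j−1} where d_j = dim ker(N^j) (with d_0 = 0). Computing the differences gives [4, 2].
The number of blocks of size exactly k is (#blocks of size ≥ k) − (#blocks of size ≥ k + 1), so the partition is: 2 block(s) of size 1, 2 block(s) of size 2.
In nonincreasing order the block sizes are [2, 2, 1, 1].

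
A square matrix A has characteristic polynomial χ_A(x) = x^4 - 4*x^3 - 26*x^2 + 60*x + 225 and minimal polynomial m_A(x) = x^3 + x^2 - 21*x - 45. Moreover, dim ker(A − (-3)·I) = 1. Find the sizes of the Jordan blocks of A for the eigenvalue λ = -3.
Block sizes for λ = -3: [2]

Step 1 — from the characteristic polynomial, algebraic multiplicity of λ = -3 is 2. From dim ker(A − (-3)·I) = 1, there are exactly 1 Jordan blocks for λ = -3.
Step 2 — from the minimal polynomial, the factor (x + 3)^2 tells us the largest block for λ = -3 has size 2.
Step 3 — with total size 2, 1 blocks, and largest block 2, the block sizes (in nonincreasing order) are [2].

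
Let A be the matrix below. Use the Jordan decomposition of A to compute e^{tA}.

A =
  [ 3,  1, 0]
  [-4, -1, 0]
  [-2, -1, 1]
e^{tA} =
  [2*t*exp(t) + exp(t), t*exp(t), 0]
  [-4*t*exp(t), -2*t*exp(t) + exp(t), 0]
  [-2*t*exp(t), -t*exp(t), exp(t)]

Strategy: write A = P · J · P⁻¹ where J is a Jordan canonical form, so e^{tA} = P · e^{tJ} · P⁻¹, and e^{tJ} can be computed block-by-block.

A has Jordan form
J =
  [1, 1, 0]
  [0, 1, 0]
  [0, 0, 1]
(up to reordering of blocks).

Per-block formulas:
  For a 2×2 Jordan block J_2(1): exp(t · J_2(1)) = e^(1t)·(I + t·N), where N is the 2×2 nilpotent shift.
  For a 1×1 block at λ = 1: exp(t · [1]) = [e^(1t)].

After assembling e^{tJ} and conjugating by P, we get:

e^{tA} =
  [2*t*exp(t) + exp(t), t*exp(t), 0]
  [-4*t*exp(t), -2*t*exp(t) + exp(t), 0]
  [-2*t*exp(t), -t*exp(t), exp(t)]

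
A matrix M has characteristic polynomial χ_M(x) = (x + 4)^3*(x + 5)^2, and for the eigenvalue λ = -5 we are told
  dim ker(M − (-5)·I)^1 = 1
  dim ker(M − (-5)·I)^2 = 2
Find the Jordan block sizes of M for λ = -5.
Block sizes for λ = -5: [2]

From the dimensions of kernels of powers, the number of Jordan blocks of size at least j is d_j − d_{j−1} where d_j = dim ker(N^j) (with d_0 = 0). Computing the differences gives [1, 1].
The number of blocks of size exactly k is (#blocks of size ≥ k) − (#blocks of size ≥ k + 1), so the partition is: 1 block(s) of size 2.
In nonincreasing order the block sizes are [2].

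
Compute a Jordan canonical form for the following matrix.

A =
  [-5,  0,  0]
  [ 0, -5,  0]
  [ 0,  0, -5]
J_1(-5) ⊕ J_1(-5) ⊕ J_1(-5)

The characteristic polynomial is
  det(x·I − A) = x^3 + 15*x^2 + 75*x + 125 = (x + 5)^3

Eigenvalues and multiplicities (the geometric multiplicity of λ is n − rank(A − λI), which equals the number of Jordan blocks for λ):
  λ = -5: algebraic multiplicity = 3, geometric multiplicity = 3

Determining the block sizes for each eigenvalue:
  λ = -5: gm = am = 3, so every block has size 1 → block sizes [1, 1, 1]

Assembling the blocks gives a Jordan form
J =
  [-5,  0,  0]
  [ 0, -5,  0]
  [ 0,  0, -5]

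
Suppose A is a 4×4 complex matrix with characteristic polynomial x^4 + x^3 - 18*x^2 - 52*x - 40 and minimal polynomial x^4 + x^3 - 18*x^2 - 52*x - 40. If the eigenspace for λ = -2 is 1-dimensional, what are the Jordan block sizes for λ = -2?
Block sizes for λ = -2: [3]

Step 1 — from the characteristic polynomial, algebraic multiplicity of λ = -2 is 3. From dim ker(A − (-2)·I) = 1, there are exactly 1 Jordan blocks for λ = -2.
Step 2 — from the minimal polynomial, the factor (x + 2)^3 tells us the largest block for λ = -2 has size 3.
Step 3 — with total size 3, 1 blocks, and largest block 3, the block sizes (in nonincreasing order) are [3].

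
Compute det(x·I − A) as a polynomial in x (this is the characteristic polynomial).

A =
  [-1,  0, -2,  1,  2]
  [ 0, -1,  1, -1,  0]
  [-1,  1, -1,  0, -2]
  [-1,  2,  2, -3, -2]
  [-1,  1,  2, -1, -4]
x^5 + 10*x^4 + 40*x^3 + 80*x^2 + 80*x + 32

Expanding det(x·I − A) (e.g. by cofactor expansion or by noting that A is similar to its Jordan form J, which has the same characteristic polynomial as A) gives
  χ_A(x) = x^5 + 10*x^4 + 40*x^3 + 80*x^2 + 80*x + 32
which factors as (x + 2)^5. The eigenvalues (with algebraic multiplicities) are λ = -2 with multiplicity 5.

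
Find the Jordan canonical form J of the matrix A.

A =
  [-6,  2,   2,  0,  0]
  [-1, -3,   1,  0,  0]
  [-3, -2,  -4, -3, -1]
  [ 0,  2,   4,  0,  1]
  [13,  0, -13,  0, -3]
J_1(-4) ⊕ J_3(-3) ⊕ J_1(-3)

The characteristic polynomial is
  det(x·I − A) = x^5 + 16*x^4 + 102*x^3 + 324*x^2 + 513*x + 324 = (x + 3)^4*(x + 4)

Eigenvalues and multiplicities (the geometric multiplicity of λ is n − rank(A − λI), which equals the number of Jordan blocks for λ):
  λ = -4: algebraic multiplicity = 1, geometric multiplicity = 1
  λ = -3: algebraic multiplicity = 4, geometric multiplicity = 2

Determining the block sizes for each eigenvalue:
  λ = -4: one block (gm = 1), so the single block has size am = 1 → block sizes [1]
  λ = -3: with am = 4 and gm = 2, the partition is not yet determined (e.g. several partitions of 4 into 2 parts exist). Let N = A − (-3)·I. Computing rank(N^1) = 3, rank(N^2) = 2, rank(N^3) = 1; the number of blocks of size ≥ j is rank(N^{j−1}) − rank(N^j), giving [2, 1, 1]. So we have 1 block(s) of size 3, 1 block(s) of size 1 → block sizes [3, 1]

Assembling the blocks gives a Jordan form
J =
  [-4,  0,  0,  0,  0]
  [ 0, -3,  1,  0,  0]
  [ 0,  0, -3,  1,  0]
  [ 0,  0,  0, -3,  0]
  [ 0,  0,  0,  0, -3]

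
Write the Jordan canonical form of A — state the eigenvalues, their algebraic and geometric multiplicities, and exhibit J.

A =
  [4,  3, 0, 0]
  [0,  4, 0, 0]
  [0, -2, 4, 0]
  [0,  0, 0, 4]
J_2(4) ⊕ J_1(4) ⊕ J_1(4)

The characteristic polynomial is
  det(x·I − A) = x^4 - 16*x^3 + 96*x^2 - 256*x + 256 = (x - 4)^4

Eigenvalues and multiplicities (the geometric multiplicity of λ is n − rank(A − λI), which equals the number of Jordan blocks for λ):
  λ = 4: algebraic multiplicity = 4, geometric multiplicity = 3

Determining the block sizes for each eigenvalue:
  λ = 4: 3 blocks summing to 4 forces exactly one block of size 2 and the rest size 1 → block sizes [2, 1, 1]

Assembling the blocks gives a Jordan form
J =
  [4, 1, 0, 0]
  [0, 4, 0, 0]
  [0, 0, 4, 0]
  [0, 0, 0, 4]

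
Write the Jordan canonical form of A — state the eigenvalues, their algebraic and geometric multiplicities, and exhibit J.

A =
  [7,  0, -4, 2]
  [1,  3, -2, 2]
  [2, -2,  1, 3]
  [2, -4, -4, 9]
J_2(5) ⊕ J_2(5)

The characteristic polynomial is
  det(x·I − A) = x^4 - 20*x^3 + 150*x^2 - 500*x + 625 = (x - 5)^4

Eigenvalues and multiplicities (the geometric multiplicity of λ is n − rank(A − λI), which equals the number of Jordan blocks for λ):
  λ = 5: algebraic multiplicity = 4, geometric multiplicity = 2

Determining the block sizes for each eigenvalue:
  λ = 5: with am = 4 and gm = 2, the partition is not yet determined (e.g. several partitions of 4 into 2 parts exist). Let N = A − (5)·I. Computing rank(N^1) = 2, rank(N^2) = 0; the number of blocks of size ≥ j is rank(N^{j−1}) − rank(N^j), giving [2, 2]. So we have 2 block(s) of size 2 → block sizes [2, 2]

Assembling the blocks gives a Jordan form
J =
  [5, 1, 0, 0]
  [0, 5, 0, 0]
  [0, 0, 5, 1]
  [0, 0, 0, 5]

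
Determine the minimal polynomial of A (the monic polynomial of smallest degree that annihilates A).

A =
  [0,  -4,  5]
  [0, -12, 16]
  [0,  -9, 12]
x^3

The characteristic polynomial is χ_A(x) = x^3, so the eigenvalues are known. The minimal polynomial is
  m_A(x) = Π_λ (x − λ)^{k_λ}
where k_λ is the size of the *largest* Jordan block for λ (equivalently, the smallest k with (A − λI)^k v = 0 for every generalised eigenvector v of λ).

  λ = 0: largest Jordan block has size 3, contributing (x − 0)^3

So m_A(x) = x^3 = x^3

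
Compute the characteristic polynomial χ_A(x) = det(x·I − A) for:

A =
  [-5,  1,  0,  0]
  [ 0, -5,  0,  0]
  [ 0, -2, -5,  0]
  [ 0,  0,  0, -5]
x^4 + 20*x^3 + 150*x^2 + 500*x + 625

Expanding det(x·I − A) (e.g. by cofactor expansion or by noting that A is similar to its Jordan form J, which has the same characteristic polynomial as A) gives
  χ_A(x) = x^4 + 20*x^3 + 150*x^2 + 500*x + 625
which factors as (x + 5)^4. The eigenvalues (with algebraic multiplicities) are λ = -5 with multiplicity 4.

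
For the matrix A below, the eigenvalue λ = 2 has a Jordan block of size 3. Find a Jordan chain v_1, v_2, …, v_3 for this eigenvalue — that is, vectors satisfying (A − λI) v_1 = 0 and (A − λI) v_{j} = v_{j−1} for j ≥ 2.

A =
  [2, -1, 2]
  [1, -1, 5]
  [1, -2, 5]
A Jordan chain for λ = 2 of length 3:
v_1 = (1, 2, 1)ᵀ
v_2 = (0, 1, 1)ᵀ
v_3 = (1, 0, 0)ᵀ

Let N = A − (2)·I. We want v_3 with N^3 v_3 = 0 but N^2 v_3 ≠ 0; then v_{j-1} := N · v_j for j = 3, …, 2.

Pick v_3 = (1, 0, 0)ᵀ.
Then v_2 = N · v_3 = (0, 1, 1)ᵀ.
Then v_1 = N · v_2 = (1, 2, 1)ᵀ.

Sanity check: (A − (2)·I) v_1 = (0, 0, 0)ᵀ = 0. ✓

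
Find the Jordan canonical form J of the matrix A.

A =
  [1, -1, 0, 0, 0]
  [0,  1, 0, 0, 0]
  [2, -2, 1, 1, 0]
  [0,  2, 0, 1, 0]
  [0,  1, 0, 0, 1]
J_2(1) ⊕ J_2(1) ⊕ J_1(1)

The characteristic polynomial is
  det(x·I − A) = x^5 - 5*x^4 + 10*x^3 - 10*x^2 + 5*x - 1 = (x - 1)^5

Eigenvalues and multiplicities (the geometric multiplicity of λ is n − rank(A − λI), which equals the number of Jordan blocks for λ):
  λ = 1: algebraic multiplicity = 5, geometric multiplicity = 3

Determining the block sizes for each eigenvalue:
  λ = 1: with am = 5 and gm = 3, the partition is not yet determined (e.g. several partitions of 5 into 3 parts exist). Let N = A − (1)·I. Computing rank(N^1) = 2, rank(N^2) = 0; the number of blocks of size ≥ j is rank(N^{j−1}) − rank(N^j), giving [3, 2]. So we have 2 block(s) of size 2, 1 block(s) of size 1 → block sizes [2, 2, 1]

Assembling the blocks gives a Jordan form
J =
  [1, 1, 0, 0, 0]
  [0, 1, 0, 0, 0]
  [0, 0, 1, 1, 0]
  [0, 0, 0, 1, 0]
  [0, 0, 0, 0, 1]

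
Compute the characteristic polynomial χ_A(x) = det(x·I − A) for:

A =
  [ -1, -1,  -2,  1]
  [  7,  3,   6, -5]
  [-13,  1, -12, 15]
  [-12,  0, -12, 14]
x^4 - 4*x^3 + 16*x - 16

Expanding det(x·I − A) (e.g. by cofactor expansion or by noting that A is similar to its Jordan form J, which has the same characteristic polynomial as A) gives
  χ_A(x) = x^4 - 4*x^3 + 16*x - 16
which factors as (x - 2)^3*(x + 2). The eigenvalues (with algebraic multiplicities) are λ = -2 with multiplicity 1, λ = 2 with multiplicity 3.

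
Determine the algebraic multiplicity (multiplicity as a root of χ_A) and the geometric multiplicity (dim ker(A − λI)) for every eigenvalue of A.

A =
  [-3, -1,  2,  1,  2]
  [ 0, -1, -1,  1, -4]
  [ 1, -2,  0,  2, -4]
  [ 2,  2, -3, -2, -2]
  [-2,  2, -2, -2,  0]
λ = -3: alg = 2, geom = 1; λ = 0: alg = 3, geom = 2

Step 1 — factor the characteristic polynomial to read off the algebraic multiplicities:
  χ_A(x) = x^3*(x + 3)^2

Step 2 — compute geometric multiplicities via the rank-nullity identity g(λ) = n − rank(A − λI):
  rank(A − (-3)·I) = 4, so dim ker(A − (-3)·I) = n − 4 = 1
  rank(A − (0)·I) = 3, so dim ker(A − (0)·I) = n − 3 = 2

Summary:
  λ = -3: algebraic multiplicity = 2, geometric multiplicity = 1
  λ = 0: algebraic multiplicity = 3, geometric multiplicity = 2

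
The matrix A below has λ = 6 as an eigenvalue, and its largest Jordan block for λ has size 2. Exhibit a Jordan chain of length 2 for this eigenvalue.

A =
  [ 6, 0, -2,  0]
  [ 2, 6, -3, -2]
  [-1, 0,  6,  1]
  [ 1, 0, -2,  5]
A Jordan chain for λ = 6 of length 2:
v_1 = (-2, -3, 0, -2)ᵀ
v_2 = (0, 0, 1, 0)ᵀ

Let N = A − (6)·I. We want v_2 with N^2 v_2 = 0 but N^1 v_2 ≠ 0; then v_{j-1} := N · v_j for j = 2, …, 2.

Pick v_2 = (0, 0, 1, 0)ᵀ.
Then v_1 = N · v_2 = (-2, -3, 0, -2)ᵀ.

Sanity check: (A − (6)·I) v_1 = (0, 0, 0, 0)ᵀ = 0. ✓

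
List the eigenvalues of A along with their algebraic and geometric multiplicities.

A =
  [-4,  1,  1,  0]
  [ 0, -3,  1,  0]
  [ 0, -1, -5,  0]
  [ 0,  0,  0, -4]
λ = -4: alg = 4, geom = 3

Step 1 — factor the characteristic polynomial to read off the algebraic multiplicities:
  χ_A(x) = (x + 4)^4

Step 2 — compute geometric multiplicities via the rank-nullity identity g(λ) = n − rank(A − λI):
  rank(A − (-4)·I) = 1, so dim ker(A − (-4)·I) = n − 1 = 3

Summary:
  λ = -4: algebraic multiplicity = 4, geometric multiplicity = 3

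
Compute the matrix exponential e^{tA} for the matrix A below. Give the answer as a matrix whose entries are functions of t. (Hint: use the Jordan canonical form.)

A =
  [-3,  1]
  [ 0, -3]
e^{tA} =
  [exp(-3*t), t*exp(-3*t)]
  [0, exp(-3*t)]

Strategy: write A = P · J · P⁻¹ where J is a Jordan canonical form, so e^{tA} = P · e^{tJ} · P⁻¹, and e^{tJ} can be computed block-by-block.

A has Jordan form
J =
  [-3,  1]
  [ 0, -3]
(up to reordering of blocks).

Per-block formulas:
  For a 2×2 Jordan block J_2(-3): exp(t · J_2(-3)) = e^(-3t)·(I + t·N), where N is the 2×2 nilpotent shift.

After assembling e^{tJ} and conjugating by P, we get:

e^{tA} =
  [exp(-3*t), t*exp(-3*t)]
  [0, exp(-3*t)]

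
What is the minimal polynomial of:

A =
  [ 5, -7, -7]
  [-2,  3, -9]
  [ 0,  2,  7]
x^3 - 15*x^2 + 75*x - 125

The characteristic polynomial is χ_A(x) = (x - 5)^3, so the eigenvalues are known. The minimal polynomial is
  m_A(x) = Π_λ (x − λ)^{k_λ}
where k_λ is the size of the *largest* Jordan block for λ (equivalently, the smallest k with (A − λI)^k v = 0 for every generalised eigenvector v of λ).

  λ = 5: largest Jordan block has size 3, contributing (x − 5)^3

So m_A(x) = (x - 5)^3 = x^3 - 15*x^2 + 75*x - 125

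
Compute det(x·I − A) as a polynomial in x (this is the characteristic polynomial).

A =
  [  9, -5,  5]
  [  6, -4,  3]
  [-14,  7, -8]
x^3 + 3*x^2 + 3*x + 1

Expanding det(x·I − A) (e.g. by cofactor expansion or by noting that A is similar to its Jordan form J, which has the same characteristic polynomial as A) gives
  χ_A(x) = x^3 + 3*x^2 + 3*x + 1
which factors as (x + 1)^3. The eigenvalues (with algebraic multiplicities) are λ = -1 with multiplicity 3.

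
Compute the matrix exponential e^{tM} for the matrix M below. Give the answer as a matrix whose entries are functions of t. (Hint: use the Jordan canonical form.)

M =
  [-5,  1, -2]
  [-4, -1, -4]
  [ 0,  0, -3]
e^{tM} =
  [-2*t*exp(-3*t) + exp(-3*t), t*exp(-3*t), -2*t*exp(-3*t)]
  [-4*t*exp(-3*t), 2*t*exp(-3*t) + exp(-3*t), -4*t*exp(-3*t)]
  [0, 0, exp(-3*t)]

Strategy: write M = P · J · P⁻¹ where J is a Jordan canonical form, so e^{tM} = P · e^{tJ} · P⁻¹, and e^{tJ} can be computed block-by-block.

M has Jordan form
J =
  [-3,  1,  0]
  [ 0, -3,  0]
  [ 0,  0, -3]
(up to reordering of blocks).

Per-block formulas:
  For a 1×1 block at λ = -3: exp(t · [-3]) = [e^(-3t)].
  For a 2×2 Jordan block J_2(-3): exp(t · J_2(-3)) = e^(-3t)·(I + t·N), where N is the 2×2 nilpotent shift.

After assembling e^{tJ} and conjugating by P, we get:

e^{tM} =
  [-2*t*exp(-3*t) + exp(-3*t), t*exp(-3*t), -2*t*exp(-3*t)]
  [-4*t*exp(-3*t), 2*t*exp(-3*t) + exp(-3*t), -4*t*exp(-3*t)]
  [0, 0, exp(-3*t)]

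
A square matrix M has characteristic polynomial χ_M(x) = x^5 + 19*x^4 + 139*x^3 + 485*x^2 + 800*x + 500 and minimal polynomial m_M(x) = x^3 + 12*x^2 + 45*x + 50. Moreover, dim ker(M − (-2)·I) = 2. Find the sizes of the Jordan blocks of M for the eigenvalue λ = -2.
Block sizes for λ = -2: [1, 1]

Step 1 — from the characteristic polynomial, algebraic multiplicity of λ = -2 is 2. From dim ker(M − (-2)·I) = 2, there are exactly 2 Jordan blocks for λ = -2.
Step 2 — from the minimal polynomial, the factor (x + 2) tells us the largest block for λ = -2 has size 1.
Step 3 — with total size 2, 2 blocks, and largest block 1, the block sizes (in nonincreasing order) are [1, 1].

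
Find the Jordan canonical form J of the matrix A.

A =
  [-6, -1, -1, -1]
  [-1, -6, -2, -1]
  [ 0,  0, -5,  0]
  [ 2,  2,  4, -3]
J_3(-5) ⊕ J_1(-5)

The characteristic polynomial is
  det(x·I − A) = x^4 + 20*x^3 + 150*x^2 + 500*x + 625 = (x + 5)^4

Eigenvalues and multiplicities (the geometric multiplicity of λ is n − rank(A − λI), which equals the number of Jordan blocks for λ):
  λ = -5: algebraic multiplicity = 4, geometric multiplicity = 2

Determining the block sizes for each eigenvalue:
  λ = -5: with am = 4 and gm = 2, the partition is not yet determined (e.g. several partitions of 4 into 2 parts exist). Let N = A − (-5)·I. Computing rank(N^1) = 2, rank(N^2) = 1, rank(N^3) = 0; the number of blocks of size ≥ j is rank(N^{j−1}) − rank(N^j), giving [2, 1, 1]. So we have 1 block(s) of size 3, 1 block(s) of size 1 → block sizes [3, 1]

Assembling the blocks gives a Jordan form
J =
  [-5,  1,  0,  0]
  [ 0, -5,  1,  0]
  [ 0,  0, -5,  0]
  [ 0,  0,  0, -5]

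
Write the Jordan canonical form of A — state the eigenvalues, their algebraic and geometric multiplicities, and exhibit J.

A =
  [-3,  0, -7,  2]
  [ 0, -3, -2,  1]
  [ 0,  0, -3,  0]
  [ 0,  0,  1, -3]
J_3(-3) ⊕ J_1(-3)

The characteristic polynomial is
  det(x·I − A) = x^4 + 12*x^3 + 54*x^2 + 108*x + 81 = (x + 3)^4

Eigenvalues and multiplicities (the geometric multiplicity of λ is n − rank(A − λI), which equals the number of Jordan blocks for λ):
  λ = -3: algebraic multiplicity = 4, geometric multiplicity = 2

Determining the block sizes for each eigenvalue:
  λ = -3: with am = 4 and gm = 2, the partition is not yet determined (e.g. several partitions of 4 into 2 parts exist). Let N = A − (-3)·I. Computing rank(N^1) = 2, rank(N^2) = 1, rank(N^3) = 0; the number of blocks of size ≥ j is rank(N^{j−1}) − rank(N^j), giving [2, 1, 1]. So we have 1 block(s) of size 3, 1 block(s) of size 1 → block sizes [3, 1]

Assembling the blocks gives a Jordan form
J =
  [-3,  1,  0,  0]
  [ 0, -3,  1,  0]
  [ 0,  0, -3,  0]
  [ 0,  0,  0, -3]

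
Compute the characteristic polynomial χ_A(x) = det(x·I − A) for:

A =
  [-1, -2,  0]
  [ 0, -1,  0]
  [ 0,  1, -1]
x^3 + 3*x^2 + 3*x + 1

Expanding det(x·I − A) (e.g. by cofactor expansion or by noting that A is similar to its Jordan form J, which has the same characteristic polynomial as A) gives
  χ_A(x) = x^3 + 3*x^2 + 3*x + 1
which factors as (x + 1)^3. The eigenvalues (with algebraic multiplicities) are λ = -1 with multiplicity 3.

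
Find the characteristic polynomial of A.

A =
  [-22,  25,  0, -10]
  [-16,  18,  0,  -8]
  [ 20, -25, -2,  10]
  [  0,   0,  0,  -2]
x^4 + 8*x^3 + 24*x^2 + 32*x + 16

Expanding det(x·I − A) (e.g. by cofactor expansion or by noting that A is similar to its Jordan form J, which has the same characteristic polynomial as A) gives
  χ_A(x) = x^4 + 8*x^3 + 24*x^2 + 32*x + 16
which factors as (x + 2)^4. The eigenvalues (with algebraic multiplicities) are λ = -2 with multiplicity 4.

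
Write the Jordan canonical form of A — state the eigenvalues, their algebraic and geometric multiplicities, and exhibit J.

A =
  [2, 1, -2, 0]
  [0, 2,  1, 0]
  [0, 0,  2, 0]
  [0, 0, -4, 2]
J_3(2) ⊕ J_1(2)

The characteristic polynomial is
  det(x·I − A) = x^4 - 8*x^3 + 24*x^2 - 32*x + 16 = (x - 2)^4

Eigenvalues and multiplicities (the geometric multiplicity of λ is n − rank(A − λI), which equals the number of Jordan blocks for λ):
  λ = 2: algebraic multiplicity = 4, geometric multiplicity = 2

Determining the block sizes for each eigenvalue:
  λ = 2: with am = 4 and gm = 2, the partition is not yet determined (e.g. several partitions of 4 into 2 parts exist). Let N = A − (2)·I. Computing rank(N^1) = 2, rank(N^2) = 1, rank(N^3) = 0; the number of blocks of size ≥ j is rank(N^{j−1}) − rank(N^j), giving [2, 1, 1]. So we have 1 block(s) of size 3, 1 block(s) of size 1 → block sizes [3, 1]

Assembling the blocks gives a Jordan form
J =
  [2, 1, 0, 0]
  [0, 2, 1, 0]
  [0, 0, 2, 0]
  [0, 0, 0, 2]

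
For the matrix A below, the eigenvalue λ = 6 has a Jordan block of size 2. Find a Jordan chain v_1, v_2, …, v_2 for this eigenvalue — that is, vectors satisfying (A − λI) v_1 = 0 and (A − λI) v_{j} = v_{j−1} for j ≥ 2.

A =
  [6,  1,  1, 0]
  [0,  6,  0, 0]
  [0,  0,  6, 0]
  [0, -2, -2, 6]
A Jordan chain for λ = 6 of length 2:
v_1 = (1, 0, 0, -2)ᵀ
v_2 = (0, 1, 0, 0)ᵀ

Let N = A − (6)·I. We want v_2 with N^2 v_2 = 0 but N^1 v_2 ≠ 0; then v_{j-1} := N · v_j for j = 2, …, 2.

Pick v_2 = (0, 1, 0, 0)ᵀ.
Then v_1 = N · v_2 = (1, 0, 0, -2)ᵀ.

Sanity check: (A − (6)·I) v_1 = (0, 0, 0, 0)ᵀ = 0. ✓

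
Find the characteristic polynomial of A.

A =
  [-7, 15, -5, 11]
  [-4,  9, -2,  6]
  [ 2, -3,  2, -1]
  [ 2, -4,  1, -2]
x^4 - 2*x^3 + 2*x - 1

Expanding det(x·I − A) (e.g. by cofactor expansion or by noting that A is similar to its Jordan form J, which has the same characteristic polynomial as A) gives
  χ_A(x) = x^4 - 2*x^3 + 2*x - 1
which factors as (x - 1)^3*(x + 1). The eigenvalues (with algebraic multiplicities) are λ = -1 with multiplicity 1, λ = 1 with multiplicity 3.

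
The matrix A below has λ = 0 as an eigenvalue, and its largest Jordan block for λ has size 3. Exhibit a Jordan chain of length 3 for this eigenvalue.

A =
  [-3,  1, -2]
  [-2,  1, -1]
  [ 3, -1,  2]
A Jordan chain for λ = 0 of length 3:
v_1 = (1, 1, -1)ᵀ
v_2 = (-3, -2, 3)ᵀ
v_3 = (1, 0, 0)ᵀ

Let N = A − (0)·I. We want v_3 with N^3 v_3 = 0 but N^2 v_3 ≠ 0; then v_{j-1} := N · v_j for j = 3, …, 2.

Pick v_3 = (1, 0, 0)ᵀ.
Then v_2 = N · v_3 = (-3, -2, 3)ᵀ.
Then v_1 = N · v_2 = (1, 1, -1)ᵀ.

Sanity check: (A − (0)·I) v_1 = (0, 0, 0)ᵀ = 0. ✓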